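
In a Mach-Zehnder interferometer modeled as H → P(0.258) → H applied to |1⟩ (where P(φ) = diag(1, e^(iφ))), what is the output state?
(0.01655 - 0.1276i)|0⟩ + (0.9835 + 0.1276i)|1⟩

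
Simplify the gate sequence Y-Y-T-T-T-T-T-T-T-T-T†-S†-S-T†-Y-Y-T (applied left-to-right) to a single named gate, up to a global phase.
T†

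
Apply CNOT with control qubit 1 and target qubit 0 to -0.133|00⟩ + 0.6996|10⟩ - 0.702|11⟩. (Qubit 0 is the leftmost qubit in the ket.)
-0.133|00⟩ - 0.702|01⟩ + 0.6996|10⟩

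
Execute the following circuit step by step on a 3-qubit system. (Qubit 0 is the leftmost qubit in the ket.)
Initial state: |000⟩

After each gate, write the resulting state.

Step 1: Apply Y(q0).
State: i|100⟩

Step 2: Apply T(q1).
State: i|100⟩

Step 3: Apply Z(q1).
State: i|100⟩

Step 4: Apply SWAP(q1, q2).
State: i|100⟩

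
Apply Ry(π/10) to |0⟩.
0.9877|0⟩ + 0.1564|1⟩

Ry(π/10) = [[cos(θ/2), −sin(θ/2)], [sin(θ/2), cos(θ/2)]]; θ = π/10, cos(θ/2) ≈ 0.987688, sin(θ/2) ≈ 0.156434.
With a = amp(|0⟩) = 1 and b = amp(|1⟩) = 0:
new amp(|0⟩) = (0.987688)·a + (-0.156434)·b = 0.9877
new amp(|1⟩) = (0.156434)·a + (0.987688)·b = 0.1564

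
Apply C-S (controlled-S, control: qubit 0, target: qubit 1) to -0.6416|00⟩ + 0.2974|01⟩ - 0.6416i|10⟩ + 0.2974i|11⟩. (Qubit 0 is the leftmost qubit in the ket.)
-0.6416|00⟩ + 0.2974|01⟩ - 0.6416i|10⟩ - 0.2974|11⟩

C-S leaves the control-|0⟩ kets |00⟩, |01⟩ unchanged and applies S to qubit 1 on the control-|1⟩ pair (|10⟩, |11⟩).
S = [[1, 0], [0, i]].
With a = amp(|10⟩) = -0.6416i and b = amp(|11⟩) = 0.2974i:
new amp(|10⟩) = (1)·a = -0.6416i
new amp(|11⟩) = (i)·b = -0.2974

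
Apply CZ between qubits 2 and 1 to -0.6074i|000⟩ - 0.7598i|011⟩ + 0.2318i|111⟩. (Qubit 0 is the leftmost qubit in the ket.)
-0.6074i|000⟩ + 0.7598i|011⟩ - 0.2318i|111⟩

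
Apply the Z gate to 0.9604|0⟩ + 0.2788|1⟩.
0.9604|0⟩ - 0.2788|1⟩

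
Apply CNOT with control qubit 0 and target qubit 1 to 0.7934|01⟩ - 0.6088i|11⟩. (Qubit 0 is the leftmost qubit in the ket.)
0.7934|01⟩ - 0.6088i|10⟩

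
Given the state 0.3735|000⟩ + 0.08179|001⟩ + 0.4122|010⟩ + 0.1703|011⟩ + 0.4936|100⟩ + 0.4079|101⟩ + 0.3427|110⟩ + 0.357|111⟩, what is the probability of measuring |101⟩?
0.1664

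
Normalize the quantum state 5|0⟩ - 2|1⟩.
0.9285|0⟩ - 0.3714|1⟩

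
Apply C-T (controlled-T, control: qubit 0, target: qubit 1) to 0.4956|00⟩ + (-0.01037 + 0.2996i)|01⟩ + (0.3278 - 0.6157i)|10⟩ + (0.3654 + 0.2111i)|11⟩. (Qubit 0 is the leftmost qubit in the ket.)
0.4956|00⟩ + (-0.01037 + 0.2996i)|01⟩ + (0.3278 - 0.6157i)|10⟩ + (0.1091 + 0.4076i)|11⟩

C-T leaves the control-|0⟩ kets |00⟩, |01⟩ unchanged and applies T to qubit 1 on the control-|1⟩ pair (|10⟩, |11⟩).
T = [[1, 0], [0, (1/√2 + (1/√2)i)]].
With a = amp(|10⟩) = (0.3278 - 0.6157i) and b = amp(|11⟩) = (0.3654 + 0.2111i):
new amp(|10⟩) = (1)·a = (0.3278 - 0.6157i)
new amp(|11⟩) = (1/√2 + (1/√2)i)·b = (0.1091 + 0.4076i)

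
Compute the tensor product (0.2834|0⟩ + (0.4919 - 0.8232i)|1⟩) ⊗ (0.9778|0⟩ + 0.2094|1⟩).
0.2771|00⟩ + 0.05934|01⟩ + (0.481 - 0.8049i)|10⟩ + (0.103 - 0.1724i)|11⟩

amp(|b₁b₂…⟩) = product of the factor amplitudes for bits b₁, b₂, …; only kets whose every factor amplitude is nonzero survive.
|00⟩: (0.2834)(0.9778) = 0.2771
|01⟩: (0.2834)(0.2094) = 0.05934
|10⟩: (0.4919 - 0.8232i)(0.9778) = (0.481 - 0.8049i)
|11⟩: (0.4919 - 0.8232i)(0.2094) = (0.103 - 0.1724i)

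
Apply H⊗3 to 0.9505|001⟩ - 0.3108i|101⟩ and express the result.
(0.3361 - 0.1099i)|000⟩ + (-0.3361 + 0.1099i)|001⟩ + (0.3361 - 0.1099i)|010⟩ + (-0.3361 + 0.1099i)|011⟩ + (0.3361 + 0.1099i)|100⟩ + (-0.3361 - 0.1099i)|101⟩ + (0.3361 + 0.1099i)|110⟩ + (-0.3361 - 0.1099i)|111⟩

H⊗3 gives amp(|y⟩) = (1/2√2) Σ_x (−1)^(x·y) amp(|x⟩), where x·y is the number of positions in which both x and y have a 1.
|000⟩: (0.9505 - 0.3108i)/(2√2) = (0.3361 - 0.1099i)
|001⟩: (-0.9505 + 0.3108i)/(2√2) = (-0.3361 + 0.1099i)
|010⟩: (0.9505 - 0.3108i)/(2√2) = (0.3361 - 0.1099i)
|011⟩: (-0.9505 + 0.3108i)/(2√2) = (-0.3361 + 0.1099i)
|100⟩: (0.9505 + 0.3108i)/(2√2) = (0.3361 + 0.1099i)
|101⟩: (-0.9505 - 0.3108i)/(2√2) = (-0.3361 - 0.1099i)
|110⟩: (0.9505 + 0.3108i)/(2√2) = (0.3361 + 0.1099i)
|111⟩: (-0.9505 - 0.3108i)/(2√2) = (-0.3361 - 0.1099i)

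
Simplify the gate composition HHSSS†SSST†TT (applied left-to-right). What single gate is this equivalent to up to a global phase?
T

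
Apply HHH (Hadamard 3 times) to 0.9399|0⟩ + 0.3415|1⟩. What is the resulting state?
0.9061|0⟩ + 0.4231|1⟩

H² = I, so H^3 = H: a single Hadamard. With (a, b) = (0.9399, 0.3415), H gives ((a + b)/√2, (a − b)/√2) = (0.9061, 0.4231).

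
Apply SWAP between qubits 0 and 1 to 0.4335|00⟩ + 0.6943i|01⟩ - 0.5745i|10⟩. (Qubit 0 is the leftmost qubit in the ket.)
0.4335|00⟩ - 0.5745i|01⟩ + 0.6943i|10⟩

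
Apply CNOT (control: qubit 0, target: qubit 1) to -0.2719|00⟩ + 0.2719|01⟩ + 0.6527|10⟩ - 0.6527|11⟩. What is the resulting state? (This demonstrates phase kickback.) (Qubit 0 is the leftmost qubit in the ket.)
-0.2719|00⟩ + 0.2719|01⟩ - 0.6527|10⟩ + 0.6527|11⟩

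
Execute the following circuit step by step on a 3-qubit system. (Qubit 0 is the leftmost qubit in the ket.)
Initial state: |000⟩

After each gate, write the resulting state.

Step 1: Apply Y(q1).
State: i|010⟩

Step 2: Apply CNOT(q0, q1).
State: i|010⟩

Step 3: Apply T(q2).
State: i|010⟩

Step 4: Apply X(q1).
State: i|000⟩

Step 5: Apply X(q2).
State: i|001⟩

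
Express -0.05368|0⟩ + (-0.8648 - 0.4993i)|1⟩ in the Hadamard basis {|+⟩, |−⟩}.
(-0.6495 - 0.3531i)|+⟩ + (0.5735 + 0.3531i)|−⟩

With |ψ⟩ = α|0⟩ + β|1⟩, the Hadamard-basis coefficients are ⟨+|ψ⟩ = (α + β)/√2 and ⟨−|ψ⟩ = (α − β)/√2.
Here α = -0.05368, β = (-0.8648 - 0.4993i): (α + β)/√2 = (-0.6495 - 0.3531i), (α − β)/√2 = (0.5735 + 0.3531i).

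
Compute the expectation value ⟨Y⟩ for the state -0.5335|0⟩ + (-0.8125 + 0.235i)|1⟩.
-0.2507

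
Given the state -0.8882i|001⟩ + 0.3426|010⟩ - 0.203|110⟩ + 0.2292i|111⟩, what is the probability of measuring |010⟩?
0.1174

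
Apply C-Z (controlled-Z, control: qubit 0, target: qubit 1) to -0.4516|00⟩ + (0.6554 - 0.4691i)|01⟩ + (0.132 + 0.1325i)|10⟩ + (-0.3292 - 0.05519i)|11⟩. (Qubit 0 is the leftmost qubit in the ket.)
-0.4516|00⟩ + (0.6554 - 0.4691i)|01⟩ + (0.132 + 0.1325i)|10⟩ + (0.3292 + 0.05519i)|11⟩

C-Z leaves the control-|0⟩ kets |00⟩, |01⟩ unchanged and applies Z to qubit 1 on the control-|1⟩ pair (|10⟩, |11⟩).
Z = [[1, 0], [0, -1]].
With a = amp(|10⟩) = (0.132 + 0.1325i) and b = amp(|11⟩) = (-0.3292 - 0.05519i):
new amp(|10⟩) = (1)·a = (0.132 + 0.1325i)
new amp(|11⟩) = (-1)·b = (0.3292 + 0.05519i)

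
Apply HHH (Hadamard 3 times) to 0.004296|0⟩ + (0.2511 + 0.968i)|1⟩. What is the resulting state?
(0.1806 + 0.6845i)|0⟩ + (-0.1745 - 0.6845i)|1⟩

H² = I, so H^3 = H: a single Hadamard. With (a, b) = (0.004296, (0.2511 + 0.968i)), H gives ((a + b)/√2, (a − b)/√2) = ((0.1806 + 0.6845i), (-0.1745 - 0.6845i)).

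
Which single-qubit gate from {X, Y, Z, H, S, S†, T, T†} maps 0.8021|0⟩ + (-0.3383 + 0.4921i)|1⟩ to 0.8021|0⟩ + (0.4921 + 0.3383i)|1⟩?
S†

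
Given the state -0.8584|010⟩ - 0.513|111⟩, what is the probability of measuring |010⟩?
0.7369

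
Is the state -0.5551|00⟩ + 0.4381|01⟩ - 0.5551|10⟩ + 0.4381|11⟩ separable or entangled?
Separable

Writing the state as a|00⟩ + b|01⟩ + c|10⟩ + d|11⟩, it is a product state iff ad − bc = 0.
Here (a, b, c, d) = (-0.5551, 0.4381, -0.5551, 0.4381): ad − bc = (-0.5551)(0.4381) − (0.4381)(-0.5551) = 0, so the state is separable.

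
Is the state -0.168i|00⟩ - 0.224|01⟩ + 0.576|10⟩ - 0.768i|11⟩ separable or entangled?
Separable

Writing the state as a|00⟩ + b|01⟩ + c|10⟩ + d|11⟩, it is a product state iff ad − bc = 0.
Here (a, b, c, d) = (-0.168i, -0.224, 0.576, -0.768i): ad − bc = (-0.168i)(-0.768i) − (-0.224)(0.576) = 0, so the state is separable.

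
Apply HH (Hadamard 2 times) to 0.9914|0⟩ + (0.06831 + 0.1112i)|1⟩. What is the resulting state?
0.9914|0⟩ + (0.06831 + 0.1112i)|1⟩

H² = I, so an even number of Hadamards cancels: H^2 = I and the state is unchanged.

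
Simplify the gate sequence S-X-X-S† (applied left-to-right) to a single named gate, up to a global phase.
I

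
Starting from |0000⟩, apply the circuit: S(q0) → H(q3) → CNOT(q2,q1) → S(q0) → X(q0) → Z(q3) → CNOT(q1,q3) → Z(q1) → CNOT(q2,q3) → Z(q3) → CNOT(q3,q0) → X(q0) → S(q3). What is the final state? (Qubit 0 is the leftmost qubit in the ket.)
1/√2|0000⟩ + (1/√2)i|1001⟩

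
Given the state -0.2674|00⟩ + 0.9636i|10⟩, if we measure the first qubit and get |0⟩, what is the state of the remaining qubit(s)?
-|0⟩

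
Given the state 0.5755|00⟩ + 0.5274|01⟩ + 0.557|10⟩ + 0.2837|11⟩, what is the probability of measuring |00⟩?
0.3312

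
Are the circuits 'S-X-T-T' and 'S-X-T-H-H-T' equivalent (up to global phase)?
Yes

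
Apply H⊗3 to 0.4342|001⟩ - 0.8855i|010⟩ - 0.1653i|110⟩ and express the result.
(0.1535 - 0.3715i)|000⟩ + (-0.1535 - 0.3715i)|001⟩ + (0.1535 + 0.3715i)|010⟩ + (-0.1535 + 0.3715i)|011⟩ + (0.1535 - 0.2546i)|100⟩ + (-0.1535 - 0.2546i)|101⟩ + (0.1535 + 0.2546i)|110⟩ + (-0.1535 + 0.2546i)|111⟩

H⊗3 gives amp(|y⟩) = (1/2√2) Σ_x (−1)^(x·y) amp(|x⟩), where x·y is the number of positions in which both x and y have a 1.
|000⟩: (0.4342 - 0.8855i - 0.1653i)/(2√2) = (0.1535 - 0.3715i)
|001⟩: (-0.4342 - 0.8855i - 0.1653i)/(2√2) = (-0.1535 - 0.3715i)
|010⟩: (0.4342 + 0.8855i + 0.1653i)/(2√2) = (0.1535 + 0.3715i)
|011⟩: (-0.4342 + 0.8855i + 0.1653i)/(2√2) = (-0.1535 + 0.3715i)
|100⟩: (0.4342 - 0.8855i + 0.1653i)/(2√2) = (0.1535 - 0.2546i)
|101⟩: (-0.4342 - 0.8855i + 0.1653i)/(2√2) = (-0.1535 - 0.2546i)
|110⟩: (0.4342 + 0.8855i - 0.1653i)/(2√2) = (0.1535 + 0.2546i)
|111⟩: (-0.4342 + 0.8855i - 0.1653i)/(2√2) = (-0.1535 + 0.2546i)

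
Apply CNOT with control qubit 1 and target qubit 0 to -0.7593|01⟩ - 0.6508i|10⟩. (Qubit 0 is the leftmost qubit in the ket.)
-0.6508i|10⟩ - 0.7593|11⟩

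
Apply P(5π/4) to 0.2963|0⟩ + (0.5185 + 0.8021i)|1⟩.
0.2963|0⟩ + (0.2005 - 0.9338i)|1⟩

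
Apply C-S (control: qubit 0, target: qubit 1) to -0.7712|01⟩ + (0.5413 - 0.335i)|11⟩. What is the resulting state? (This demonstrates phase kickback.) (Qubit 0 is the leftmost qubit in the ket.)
-0.7712|01⟩ + (0.335 + 0.5413i)|11⟩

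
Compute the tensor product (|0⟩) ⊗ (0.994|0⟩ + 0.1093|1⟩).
0.994|00⟩ + 0.1093|01⟩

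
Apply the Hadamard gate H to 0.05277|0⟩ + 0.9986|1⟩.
0.7434|0⟩ - 0.6688|1⟩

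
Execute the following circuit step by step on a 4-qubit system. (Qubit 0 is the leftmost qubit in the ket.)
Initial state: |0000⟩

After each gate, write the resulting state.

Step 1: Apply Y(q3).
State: i|0001⟩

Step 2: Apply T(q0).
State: i|0001⟩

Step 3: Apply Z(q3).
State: -i|0001⟩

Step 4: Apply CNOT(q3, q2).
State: -i|0011⟩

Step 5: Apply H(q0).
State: -(1/√2)i|0011⟩ - (1/√2)i|1011⟩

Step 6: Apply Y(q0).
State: -1/√2|0011⟩ + 1/√2|1011⟩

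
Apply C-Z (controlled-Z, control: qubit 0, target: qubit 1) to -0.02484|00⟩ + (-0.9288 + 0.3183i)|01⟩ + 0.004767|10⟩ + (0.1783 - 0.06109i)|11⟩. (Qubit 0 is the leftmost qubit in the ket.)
-0.02484|00⟩ + (-0.9288 + 0.3183i)|01⟩ + 0.004767|10⟩ + (-0.1783 + 0.06109i)|11⟩

C-Z leaves the control-|0⟩ kets |00⟩, |01⟩ unchanged and applies Z to qubit 1 on the control-|1⟩ pair (|10⟩, |11⟩).
Z = [[1, 0], [0, -1]].
With a = amp(|10⟩) = 0.004767 and b = amp(|11⟩) = (0.1783 - 0.06109i):
new amp(|10⟩) = (1)·a = 0.004767
new amp(|11⟩) = (-1)·b = (-0.1783 + 0.06109i)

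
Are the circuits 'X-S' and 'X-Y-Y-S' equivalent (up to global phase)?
Yes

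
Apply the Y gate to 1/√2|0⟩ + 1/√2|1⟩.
-(1/√2)i|0⟩ + (1/√2)i|1⟩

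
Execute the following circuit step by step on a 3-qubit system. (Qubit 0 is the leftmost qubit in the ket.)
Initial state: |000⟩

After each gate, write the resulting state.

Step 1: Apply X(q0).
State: |100⟩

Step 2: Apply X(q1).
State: |110⟩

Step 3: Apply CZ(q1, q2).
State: |110⟩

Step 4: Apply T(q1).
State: (1/√2 + (1/√2)i)|110⟩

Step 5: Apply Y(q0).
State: (1/√2 - (1/√2)i)|010⟩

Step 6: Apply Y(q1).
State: (-1/√2 - (1/√2)i)|000⟩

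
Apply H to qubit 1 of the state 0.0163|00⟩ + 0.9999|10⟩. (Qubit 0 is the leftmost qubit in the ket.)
0.01153|00⟩ + 0.01153|01⟩ + 0.707|10⟩ + 0.707|11⟩

H on qubit 1 mixes each pair of kets that differ only in qubit 1: amplitudes (a, b) of (|…0…⟩, |…1…⟩) become ((a + b)/√2, (a − b)/√2). Kets absent from the input have amplitude 0.
(|00⟩, |01⟩): (a, b) = (0.0163, 0) → (0.01153, 0.01153)
(|10⟩, |11⟩): (a, b) = (0.9999, 0) → (0.707, 0.707)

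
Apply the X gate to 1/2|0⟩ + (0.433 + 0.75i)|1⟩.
(0.433 + 0.75i)|0⟩ + 1/2|1⟩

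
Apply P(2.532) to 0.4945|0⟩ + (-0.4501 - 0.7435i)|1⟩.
0.4945|0⟩ + (0.7947 + 0.3519i)|1⟩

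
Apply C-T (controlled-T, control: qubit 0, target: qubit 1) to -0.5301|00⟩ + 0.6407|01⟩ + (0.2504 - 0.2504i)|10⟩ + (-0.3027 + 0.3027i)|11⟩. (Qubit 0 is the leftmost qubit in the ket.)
-0.5301|00⟩ + 0.6407|01⟩ + (0.2504 - 0.2504i)|10⟩ - 0.4281|11⟩

C-T leaves the control-|0⟩ kets |00⟩, |01⟩ unchanged and applies T to qubit 1 on the control-|1⟩ pair (|10⟩, |11⟩).
T = [[1, 0], [0, (1/√2 + (1/√2)i)]].
With a = amp(|10⟩) = (0.2504 - 0.2504i) and b = amp(|11⟩) = (-0.3027 + 0.3027i):
new amp(|10⟩) = (1)·a = (0.2504 - 0.2504i)
new amp(|11⟩) = (1/√2 + (1/√2)i)·b = -0.4281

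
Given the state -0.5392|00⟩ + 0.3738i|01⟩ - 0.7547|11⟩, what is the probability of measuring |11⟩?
0.5696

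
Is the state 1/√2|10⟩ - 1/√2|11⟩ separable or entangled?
Separable

Writing the state as a|00⟩ + b|01⟩ + c|10⟩ + d|11⟩, it is a product state iff ad − bc = 0.
Here (a, b, c, d) = (0, 0, 1/√2, -1/√2): ad − bc = (0)(-1/√2) − (0)(1/√2) = 0, so the state is separable.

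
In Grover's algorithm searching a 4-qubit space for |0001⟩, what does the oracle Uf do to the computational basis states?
Uf|x⟩ = -|x⟩ if x = 0001, else |x⟩ (phase flip on target)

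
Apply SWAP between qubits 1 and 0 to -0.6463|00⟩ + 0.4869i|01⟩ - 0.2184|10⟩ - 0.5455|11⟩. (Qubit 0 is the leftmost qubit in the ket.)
-0.6463|00⟩ - 0.2184|01⟩ + 0.4869i|10⟩ - 0.5455|11⟩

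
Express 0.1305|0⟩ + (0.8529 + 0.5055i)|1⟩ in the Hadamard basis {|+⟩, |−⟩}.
(0.6954 + 0.3574i)|+⟩ + (-0.5108 - 0.3574i)|−⟩

With |ψ⟩ = α|0⟩ + β|1⟩, the Hadamard-basis coefficients are ⟨+|ψ⟩ = (α + β)/√2 and ⟨−|ψ⟩ = (α − β)/√2.
Here α = 0.1305, β = (0.8529 + 0.5055i): (α + β)/√2 = (0.6954 + 0.3574i), (α − β)/√2 = (-0.5108 - 0.3574i).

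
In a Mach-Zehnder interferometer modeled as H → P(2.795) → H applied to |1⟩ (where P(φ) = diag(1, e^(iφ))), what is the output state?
(0.9703 - 0.1698i)|0⟩ + (0.02973 + 0.1698i)|1⟩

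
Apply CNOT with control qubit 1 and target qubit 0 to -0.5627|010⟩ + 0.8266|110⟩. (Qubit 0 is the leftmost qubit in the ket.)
0.8266|010⟩ - 0.5627|110⟩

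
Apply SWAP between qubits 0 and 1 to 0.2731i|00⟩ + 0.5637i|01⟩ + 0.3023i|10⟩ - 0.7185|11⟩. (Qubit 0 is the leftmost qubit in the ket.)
0.2731i|00⟩ + 0.3023i|01⟩ + 0.5637i|10⟩ - 0.7185|11⟩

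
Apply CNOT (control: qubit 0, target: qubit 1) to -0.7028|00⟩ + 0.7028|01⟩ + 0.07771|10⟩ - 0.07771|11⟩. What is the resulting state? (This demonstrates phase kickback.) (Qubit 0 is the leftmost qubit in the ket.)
-0.7028|00⟩ + 0.7028|01⟩ - 0.07771|10⟩ + 0.07771|11⟩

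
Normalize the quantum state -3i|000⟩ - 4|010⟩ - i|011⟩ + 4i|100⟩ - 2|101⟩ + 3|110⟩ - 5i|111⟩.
-0.3354i|000⟩ - 1/√5|010⟩ - 0.1118i|011⟩ + (1/√5)i|100⟩ - 0.2236|101⟩ + 0.3354|110⟩ - 0.559i|111⟩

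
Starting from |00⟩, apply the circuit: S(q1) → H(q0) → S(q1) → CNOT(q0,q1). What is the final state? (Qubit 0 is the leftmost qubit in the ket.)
1/√2|00⟩ + 1/√2|11⟩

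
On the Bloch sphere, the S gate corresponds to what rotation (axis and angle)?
Rotation by π/2 around the z-axis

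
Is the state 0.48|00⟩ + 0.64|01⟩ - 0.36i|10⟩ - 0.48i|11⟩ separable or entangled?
Separable

Writing the state as a|00⟩ + b|01⟩ + c|10⟩ + d|11⟩, it is a product state iff ad − bc = 0.
Here (a, b, c, d) = (0.48, 0.64, -0.36i, -0.48i): ad − bc = (0.48)(-0.48i) − (0.64)(-0.36i) = 0, so the state is separable.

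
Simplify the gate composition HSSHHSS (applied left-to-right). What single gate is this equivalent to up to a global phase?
H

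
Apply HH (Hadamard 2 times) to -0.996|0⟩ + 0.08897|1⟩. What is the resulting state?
-0.996|0⟩ + 0.08897|1⟩

H² = I, so an even number of Hadamards cancels: H^2 = I and the state is unchanged.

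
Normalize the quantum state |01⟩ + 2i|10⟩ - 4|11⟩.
0.2182|01⟩ + 0.4364i|10⟩ - 0.8729|11⟩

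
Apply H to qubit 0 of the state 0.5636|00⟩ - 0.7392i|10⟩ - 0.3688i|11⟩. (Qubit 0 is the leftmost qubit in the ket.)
(0.3985 - 0.5227i)|00⟩ - 0.2608i|01⟩ + (0.3985 + 0.5227i)|10⟩ + 0.2608i|11⟩

H on qubit 0 mixes each pair of kets that differ only in qubit 0: amplitudes (a, b) of (|…0…⟩, |…1…⟩) become ((a + b)/√2, (a − b)/√2). Kets absent from the input have amplitude 0.
(|00⟩, |10⟩): (a, b) = (0.5636, -0.7392i) → ((0.3985 - 0.5227i), (0.3985 + 0.5227i))
(|01⟩, |11⟩): (a, b) = (0, -0.3688i) → (-0.2608i, 0.2608i)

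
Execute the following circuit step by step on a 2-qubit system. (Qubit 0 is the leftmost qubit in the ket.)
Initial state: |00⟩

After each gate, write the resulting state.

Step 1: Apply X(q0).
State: |10⟩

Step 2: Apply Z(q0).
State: -|10⟩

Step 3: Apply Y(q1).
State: -i|11⟩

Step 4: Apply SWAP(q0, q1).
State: -i|11⟩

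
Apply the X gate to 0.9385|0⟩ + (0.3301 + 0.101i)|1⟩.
(0.3301 + 0.101i)|0⟩ + 0.9385|1⟩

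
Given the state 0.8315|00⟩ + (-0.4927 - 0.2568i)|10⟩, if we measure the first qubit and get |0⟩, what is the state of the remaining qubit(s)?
|0⟩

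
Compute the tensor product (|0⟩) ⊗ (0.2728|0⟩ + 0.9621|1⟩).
0.2728|00⟩ + 0.9621|01⟩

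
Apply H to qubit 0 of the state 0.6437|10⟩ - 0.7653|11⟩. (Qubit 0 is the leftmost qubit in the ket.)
0.4552|00⟩ - 0.5411|01⟩ - 0.4552|10⟩ + 0.5411|11⟩

H on qubit 0 mixes each pair of kets that differ only in qubit 0: amplitudes (a, b) of (|…0…⟩, |…1…⟩) become ((a + b)/√2, (a − b)/√2). Kets absent from the input have amplitude 0.
(|00⟩, |10⟩): (a, b) = (0, 0.6437) → (0.4552, -0.4552)
(|01⟩, |11⟩): (a, b) = (0, -0.7653) → (-0.5411, 0.5411)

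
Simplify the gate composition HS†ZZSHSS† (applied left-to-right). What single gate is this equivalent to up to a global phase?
I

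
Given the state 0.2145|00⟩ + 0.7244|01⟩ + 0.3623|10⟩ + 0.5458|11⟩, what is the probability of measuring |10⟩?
0.1313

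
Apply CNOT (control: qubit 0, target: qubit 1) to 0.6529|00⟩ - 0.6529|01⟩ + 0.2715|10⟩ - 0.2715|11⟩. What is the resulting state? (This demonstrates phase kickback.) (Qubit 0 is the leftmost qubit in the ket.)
0.6529|00⟩ - 0.6529|01⟩ - 0.2715|10⟩ + 0.2715|11⟩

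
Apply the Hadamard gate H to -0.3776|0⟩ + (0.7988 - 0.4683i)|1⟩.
(0.2978 - 0.3311i)|0⟩ + (-0.8318 + 0.3311i)|1⟩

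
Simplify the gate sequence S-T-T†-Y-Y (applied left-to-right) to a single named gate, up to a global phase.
S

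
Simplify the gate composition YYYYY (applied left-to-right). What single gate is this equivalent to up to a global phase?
Y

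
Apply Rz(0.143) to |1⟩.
(0.9974 + 0.07144i)|1⟩

Rz(0.143) = [[e^(−iθ/2), 0], [0, e^(iθ/2)]] with e^(±iθ/2) = cos(θ/2) ± i·sin(θ/2); θ = 0.143, cos(θ/2) ≈ 0.997445, sin(θ/2) ≈ 0.0714391.
With a = amp(|0⟩) = 0 and b = amp(|1⟩) = 1:
new amp(|0⟩) = (0.997445 - 0.0714391i)·a = 0
new amp(|1⟩) = (0.997445 + 0.0714391i)·b = (0.9974 + 0.07144i)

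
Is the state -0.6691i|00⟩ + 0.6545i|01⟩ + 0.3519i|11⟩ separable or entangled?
Entangled

Writing the state as a|00⟩ + b|01⟩ + c|10⟩ + d|11⟩, it is a product state iff ad − bc = 0.
Here (a, b, c, d) = (-0.6691i, 0.6545i, 0, 0.3519i): ad − bc = (-0.6691i)(0.3519i) − (0.6545i)(0) = 0.2355 ≠ 0, so the state is entangled.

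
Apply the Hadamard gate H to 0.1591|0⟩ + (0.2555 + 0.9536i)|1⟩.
(0.2932 + 0.6743i)|0⟩ + (-0.06817 - 0.6743i)|1⟩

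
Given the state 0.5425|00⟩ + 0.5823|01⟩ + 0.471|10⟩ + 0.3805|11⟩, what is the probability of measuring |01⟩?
0.3391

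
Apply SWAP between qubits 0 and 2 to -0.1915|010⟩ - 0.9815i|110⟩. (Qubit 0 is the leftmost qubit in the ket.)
-0.1915|010⟩ - 0.9815i|011⟩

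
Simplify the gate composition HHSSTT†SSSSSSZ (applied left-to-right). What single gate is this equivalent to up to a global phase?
Z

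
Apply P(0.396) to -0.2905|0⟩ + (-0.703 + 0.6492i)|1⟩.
-0.2905|0⟩ + (-0.899 + 0.3278i)|1⟩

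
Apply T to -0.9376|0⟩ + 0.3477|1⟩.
-0.9376|0⟩ + (0.2459 + 0.2459i)|1⟩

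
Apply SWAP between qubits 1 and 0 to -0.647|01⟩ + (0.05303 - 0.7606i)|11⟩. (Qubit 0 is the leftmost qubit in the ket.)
-0.647|10⟩ + (0.05303 - 0.7606i)|11⟩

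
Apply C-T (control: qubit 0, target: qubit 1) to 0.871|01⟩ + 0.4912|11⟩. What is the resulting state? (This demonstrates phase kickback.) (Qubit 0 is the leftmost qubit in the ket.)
0.871|01⟩ + (0.3473 + 0.3473i)|11⟩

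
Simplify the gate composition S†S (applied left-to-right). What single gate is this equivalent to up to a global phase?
I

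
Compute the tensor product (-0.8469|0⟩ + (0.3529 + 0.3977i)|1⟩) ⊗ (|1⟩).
-0.8469|01⟩ + (0.3529 + 0.3977i)|11⟩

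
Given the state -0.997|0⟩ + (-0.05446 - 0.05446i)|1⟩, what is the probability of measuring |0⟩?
0.994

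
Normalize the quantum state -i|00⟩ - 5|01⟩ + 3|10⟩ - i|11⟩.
-0.1667i|00⟩ - 0.8333|01⟩ + 1/2|10⟩ - 0.1667i|11⟩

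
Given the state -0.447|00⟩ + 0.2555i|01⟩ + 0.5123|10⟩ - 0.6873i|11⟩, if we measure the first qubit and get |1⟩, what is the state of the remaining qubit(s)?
0.5976|0⟩ - 0.8018i|1⟩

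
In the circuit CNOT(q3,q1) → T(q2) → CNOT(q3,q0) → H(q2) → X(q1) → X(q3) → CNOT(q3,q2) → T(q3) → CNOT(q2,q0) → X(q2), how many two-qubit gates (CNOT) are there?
4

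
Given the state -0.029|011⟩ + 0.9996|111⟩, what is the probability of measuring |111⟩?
0.9992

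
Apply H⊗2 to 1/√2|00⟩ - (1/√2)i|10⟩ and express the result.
(1/√8 - (1/√8)i)|00⟩ + (1/√8 - (1/√8)i)|01⟩ + (1/√8 + (1/√8)i)|10⟩ + (1/√8 + (1/√8)i)|11⟩

H⊗2 gives amp(|y⟩) = (1/2) Σ_x (−1)^(x·y) amp(|x⟩), where x·y is the number of positions in which both x and y have a 1.
|00⟩: (1/√2 - (1/√2)i)/2 = (1/√8 - (1/√8)i)
|01⟩: (1/√2 - (1/√2)i)/2 = (1/√8 - (1/√8)i)
|10⟩: (1/√2 + (1/√2)i)/2 = (1/√8 + (1/√8)i)
|11⟩: (1/√2 + (1/√2)i)/2 = (1/√8 + (1/√8)i)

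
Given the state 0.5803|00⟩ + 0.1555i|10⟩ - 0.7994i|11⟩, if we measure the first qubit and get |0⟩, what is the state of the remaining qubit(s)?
|0⟩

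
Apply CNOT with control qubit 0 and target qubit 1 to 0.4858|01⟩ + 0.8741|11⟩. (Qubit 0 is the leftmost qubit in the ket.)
0.4858|01⟩ + 0.8741|10⟩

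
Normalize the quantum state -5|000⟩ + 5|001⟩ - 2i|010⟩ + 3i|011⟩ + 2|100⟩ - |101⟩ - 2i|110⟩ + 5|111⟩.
-0.5077|000⟩ + 0.5077|001⟩ - 0.2031i|010⟩ + 0.3046i|011⟩ + 0.2031|100⟩ - 0.1015|101⟩ - 0.2031i|110⟩ + 0.5077|111⟩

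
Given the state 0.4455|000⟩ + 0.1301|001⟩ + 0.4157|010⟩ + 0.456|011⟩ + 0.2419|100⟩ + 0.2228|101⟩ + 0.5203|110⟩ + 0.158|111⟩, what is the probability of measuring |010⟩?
0.1728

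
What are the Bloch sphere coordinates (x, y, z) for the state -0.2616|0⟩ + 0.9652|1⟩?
(-0.505, 0, -0.8632)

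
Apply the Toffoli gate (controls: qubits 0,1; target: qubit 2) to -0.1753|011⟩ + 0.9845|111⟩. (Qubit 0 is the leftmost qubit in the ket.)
-0.1753|011⟩ + 0.9845|110⟩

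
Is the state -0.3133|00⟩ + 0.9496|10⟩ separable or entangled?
Separable

Writing the state as a|00⟩ + b|01⟩ + c|10⟩ + d|11⟩, it is a product state iff ad − bc = 0.
Here (a, b, c, d) = (-0.3133, 0, 0.9496, 0): ad − bc = (-0.3133)(0) − (0)(0.9496) = 0, so the state is separable.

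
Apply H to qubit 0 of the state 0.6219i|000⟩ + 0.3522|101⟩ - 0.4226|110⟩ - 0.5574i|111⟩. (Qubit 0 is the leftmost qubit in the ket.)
0.4397i|000⟩ + 0.249|001⟩ - 0.2988|010⟩ - 0.3941i|011⟩ + 0.4397i|100⟩ - 0.249|101⟩ + 0.2988|110⟩ + 0.3941i|111⟩

H on qubit 0 mixes each pair of kets that differ only in qubit 0: amplitudes (a, b) of (|…0…⟩, |…1…⟩) become ((a + b)/√2, (a − b)/√2). Kets absent from the input have amplitude 0.
(|000⟩, |100⟩): (a, b) = (0.6219i, 0) → (0.4397i, 0.4397i)
(|001⟩, |101⟩): (a, b) = (0, 0.3522) → (0.249, -0.249)
(|010⟩, |110⟩): (a, b) = (0, -0.4226) → (-0.2988, 0.2988)
(|011⟩, |111⟩): (a, b) = (0, -0.5574i) → (-0.3941i, 0.3941i)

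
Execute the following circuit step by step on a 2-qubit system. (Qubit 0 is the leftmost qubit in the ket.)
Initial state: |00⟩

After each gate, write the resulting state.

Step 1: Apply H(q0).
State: 1/√2|00⟩ + 1/√2|10⟩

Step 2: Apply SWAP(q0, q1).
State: 1/√2|00⟩ + 1/√2|01⟩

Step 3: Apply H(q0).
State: 1/2|00⟩ + 1/2|01⟩ + 1/2|10⟩ + 1/2|11⟩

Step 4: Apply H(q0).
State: 1/√2|00⟩ + 1/√2|01⟩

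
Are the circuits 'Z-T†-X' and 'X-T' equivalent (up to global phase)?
No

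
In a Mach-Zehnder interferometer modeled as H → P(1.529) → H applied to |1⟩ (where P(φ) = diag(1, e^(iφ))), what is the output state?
(0.4791 - 0.4996i)|0⟩ + (0.5209 + 0.4996i)|1⟩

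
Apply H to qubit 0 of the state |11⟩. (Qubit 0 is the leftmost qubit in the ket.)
1/√2|01⟩ - 1/√2|11⟩

H on qubit 0 mixes each pair of kets that differ only in qubit 0: amplitudes (a, b) of (|…0…⟩, |…1…⟩) become ((a + b)/√2, (a − b)/√2). Kets absent from the input have amplitude 0.
(|01⟩, |11⟩): (a, b) = (0, 1) → (1/√2, -1/√2)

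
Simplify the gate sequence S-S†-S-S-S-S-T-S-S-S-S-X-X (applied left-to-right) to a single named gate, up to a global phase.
T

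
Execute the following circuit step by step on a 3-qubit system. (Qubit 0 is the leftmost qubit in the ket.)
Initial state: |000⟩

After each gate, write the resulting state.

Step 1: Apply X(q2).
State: |001⟩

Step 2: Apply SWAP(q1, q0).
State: |001⟩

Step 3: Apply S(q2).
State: i|001⟩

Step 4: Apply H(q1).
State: (1/√2)i|001⟩ + (1/√2)i|011⟩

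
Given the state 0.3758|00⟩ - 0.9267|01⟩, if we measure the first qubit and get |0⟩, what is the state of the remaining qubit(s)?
0.3758|0⟩ - 0.9267|1⟩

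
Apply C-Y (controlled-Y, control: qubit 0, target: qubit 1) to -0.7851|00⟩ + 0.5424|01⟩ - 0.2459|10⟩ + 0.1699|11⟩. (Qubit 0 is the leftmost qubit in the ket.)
-0.7851|00⟩ + 0.5424|01⟩ - 0.1699i|10⟩ - 0.2459i|11⟩

C-Y leaves the control-|0⟩ kets |00⟩, |01⟩ unchanged and applies Y to qubit 1 on the control-|1⟩ pair (|10⟩, |11⟩).
Y = [[0, -i], [i, 0]].
With a = amp(|10⟩) = -0.2459 and b = amp(|11⟩) = 0.1699:
new amp(|10⟩) = (-i)·b = -0.1699i
new amp(|11⟩) = (i)·a = -0.2459i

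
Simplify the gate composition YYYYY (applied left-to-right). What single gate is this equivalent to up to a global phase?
Y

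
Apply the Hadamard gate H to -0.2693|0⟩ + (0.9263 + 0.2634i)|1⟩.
(0.4646 + 0.1863i)|0⟩ + (-0.8454 - 0.1863i)|1⟩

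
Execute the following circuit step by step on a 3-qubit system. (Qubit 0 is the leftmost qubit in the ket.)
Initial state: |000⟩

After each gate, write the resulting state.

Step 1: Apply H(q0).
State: 1/√2|000⟩ + 1/√2|100⟩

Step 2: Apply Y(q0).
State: -(1/√2)i|000⟩ + (1/√2)i|100⟩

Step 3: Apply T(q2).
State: -(1/√2)i|000⟩ + (1/√2)i|100⟩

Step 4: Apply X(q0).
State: (1/√2)i|000⟩ - (1/√2)i|100⟩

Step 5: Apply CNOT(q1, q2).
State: (1/√2)i|000⟩ - (1/√2)i|100⟩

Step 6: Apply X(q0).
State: -(1/√2)i|000⟩ + (1/√2)i|100⟩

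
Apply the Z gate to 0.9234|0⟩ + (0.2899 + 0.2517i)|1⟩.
0.9234|0⟩ + (-0.2899 - 0.2517i)|1⟩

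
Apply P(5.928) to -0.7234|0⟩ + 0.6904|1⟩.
-0.7234|0⟩ + (0.6473 - 0.2401i)|1⟩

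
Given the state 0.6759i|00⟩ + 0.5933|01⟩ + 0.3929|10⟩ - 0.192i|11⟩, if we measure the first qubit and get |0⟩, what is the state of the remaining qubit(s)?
0.7515i|0⟩ + 0.6597|1⟩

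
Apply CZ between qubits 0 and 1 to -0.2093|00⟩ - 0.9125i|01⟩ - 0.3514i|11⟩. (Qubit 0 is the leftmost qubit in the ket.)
-0.2093|00⟩ - 0.9125i|01⟩ + 0.3514i|11⟩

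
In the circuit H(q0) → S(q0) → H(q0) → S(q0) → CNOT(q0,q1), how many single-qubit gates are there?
4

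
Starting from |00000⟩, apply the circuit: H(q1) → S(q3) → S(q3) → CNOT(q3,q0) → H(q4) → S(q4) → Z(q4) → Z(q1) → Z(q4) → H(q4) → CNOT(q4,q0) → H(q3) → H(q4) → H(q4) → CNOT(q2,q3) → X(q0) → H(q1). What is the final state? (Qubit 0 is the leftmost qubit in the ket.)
(1/√8 - (1/√8)i)|01001⟩ + (1/√8 - (1/√8)i)|01011⟩ + (1/√8 + (1/√8)i)|11000⟩ + (1/√8 + (1/√8)i)|11010⟩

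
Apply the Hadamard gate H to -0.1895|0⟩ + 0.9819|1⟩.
0.5603|0⟩ - 0.8283|1⟩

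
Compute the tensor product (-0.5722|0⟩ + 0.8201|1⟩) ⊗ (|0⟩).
-0.5722|00⟩ + 0.8201|10⟩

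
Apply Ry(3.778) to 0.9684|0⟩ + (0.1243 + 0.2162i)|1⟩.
(-0.421 - 0.2053i)|0⟩ + (0.8809 - 0.06764i)|1⟩

Ry(3.778) = [[cos(θ/2), −sin(θ/2)], [sin(θ/2), cos(θ/2)]]; θ = 3.778, cos(θ/2) ≈ -0.312861, sin(θ/2) ≈ 0.949799.
With a = amp(|0⟩) = 0.9684 and b = amp(|1⟩) = (0.1243 + 0.2162i):
new amp(|0⟩) = (-0.312861)·a + (-0.949799)·b = (-0.421 - 0.2053i)
new amp(|1⟩) = (0.949799)·a + (-0.312861)·b = (0.8809 - 0.06764i)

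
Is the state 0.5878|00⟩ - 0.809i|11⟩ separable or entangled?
Entangled

Writing the state as a|00⟩ + b|01⟩ + c|10⟩ + d|11⟩, it is a product state iff ad − bc = 0.
Here (a, b, c, d) = (0.5878, 0, 0, -0.809i): ad − bc = (0.5878)(-0.809i) − (0)(0) = -0.4755i ≠ 0, so the state is entangled.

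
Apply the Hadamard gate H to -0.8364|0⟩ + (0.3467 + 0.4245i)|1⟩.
(-0.3463 + 0.3002i)|0⟩ + (-0.8366 - 0.3002i)|1⟩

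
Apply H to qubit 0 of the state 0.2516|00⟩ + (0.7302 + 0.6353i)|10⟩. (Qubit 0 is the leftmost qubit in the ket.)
(0.6942 + 0.4492i)|00⟩ + (-0.3384 - 0.4492i)|10⟩

H on qubit 0 mixes each pair of kets that differ only in qubit 0: amplitudes (a, b) of (|…0…⟩, |…1…⟩) become ((a + b)/√2, (a − b)/√2). Kets absent from the input have amplitude 0.
(|00⟩, |10⟩): (a, b) = (0.2516, (0.7302 + 0.6353i)) → ((0.6942 + 0.4492i), (-0.3384 - 0.4492i))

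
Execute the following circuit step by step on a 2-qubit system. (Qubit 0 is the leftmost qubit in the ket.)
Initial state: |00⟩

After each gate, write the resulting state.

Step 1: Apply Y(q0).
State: i|10⟩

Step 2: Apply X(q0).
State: i|00⟩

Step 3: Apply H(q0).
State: (1/√2)i|00⟩ + (1/√2)i|10⟩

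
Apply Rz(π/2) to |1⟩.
(1/√2 + (1/√2)i)|1⟩

Rz(π/2) = [[e^(−iθ/2), 0], [0, e^(iθ/2)]] with e^(±iθ/2) = cos(θ/2) ± i·sin(θ/2); θ = π/2, cos(θ/2) ≈ 0.707107, sin(θ/2) ≈ 0.707107.
With a = amp(|0⟩) = 0 and b = amp(|1⟩) = 1:
new amp(|0⟩) = (0.707107 - 0.707107i)·a = 0
new amp(|1⟩) = (0.707107 + 0.707107i)·b = (1/√2 + (1/√2)i)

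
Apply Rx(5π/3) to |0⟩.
-0.866|0⟩ - (1/2)i|1⟩

Rx(5π/3) = [[cos(θ/2), −i·sin(θ/2)], [−i·sin(θ/2), cos(θ/2)]]; θ = 5π/3, cos(θ/2) ≈ -0.866025, sin(θ/2) ≈ 0.5.
With a = amp(|0⟩) = 1 and b = amp(|1⟩) = 0:
new amp(|0⟩) = (-0.866025)·a + (-0.5i)·b = -0.866
new amp(|1⟩) = (-0.5i)·a + (-0.866025)·b = -(1/2)i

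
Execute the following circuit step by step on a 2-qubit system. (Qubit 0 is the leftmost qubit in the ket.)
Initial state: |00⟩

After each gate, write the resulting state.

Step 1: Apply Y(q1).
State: i|01⟩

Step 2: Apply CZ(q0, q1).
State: i|01⟩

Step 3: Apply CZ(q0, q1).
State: i|01⟩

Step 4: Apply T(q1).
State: (-1/√2 + (1/√2)i)|01⟩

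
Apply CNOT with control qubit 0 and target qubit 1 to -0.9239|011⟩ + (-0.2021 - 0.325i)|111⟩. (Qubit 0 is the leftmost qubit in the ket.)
-0.9239|011⟩ + (-0.2021 - 0.325i)|101⟩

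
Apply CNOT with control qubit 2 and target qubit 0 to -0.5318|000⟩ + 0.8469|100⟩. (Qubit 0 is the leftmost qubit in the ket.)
-0.5318|000⟩ + 0.8469|100⟩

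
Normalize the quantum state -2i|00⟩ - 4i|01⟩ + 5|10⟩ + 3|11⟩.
-0.2722i|00⟩ - 0.5443i|01⟩ + 0.6804|10⟩ + 1/√6|11⟩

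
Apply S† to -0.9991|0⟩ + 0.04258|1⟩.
-0.9991|0⟩ - 0.04258i|1⟩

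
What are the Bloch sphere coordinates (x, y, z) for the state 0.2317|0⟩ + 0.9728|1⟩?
(0.4508, 0, -0.8927)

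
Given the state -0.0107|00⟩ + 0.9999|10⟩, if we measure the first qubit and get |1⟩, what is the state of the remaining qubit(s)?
|0⟩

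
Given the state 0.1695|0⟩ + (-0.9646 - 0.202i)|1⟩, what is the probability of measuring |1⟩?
0.9713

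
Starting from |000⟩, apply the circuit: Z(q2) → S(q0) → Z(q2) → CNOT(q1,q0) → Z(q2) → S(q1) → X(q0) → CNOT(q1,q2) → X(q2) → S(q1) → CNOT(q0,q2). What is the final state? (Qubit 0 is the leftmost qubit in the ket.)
|100⟩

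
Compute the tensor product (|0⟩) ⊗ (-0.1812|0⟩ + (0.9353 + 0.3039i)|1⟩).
-0.1812|00⟩ + (0.9353 + 0.3039i)|01⟩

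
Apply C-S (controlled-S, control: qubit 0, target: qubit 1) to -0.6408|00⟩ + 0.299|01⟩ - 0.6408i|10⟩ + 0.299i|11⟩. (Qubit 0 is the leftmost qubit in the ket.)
-0.6408|00⟩ + 0.299|01⟩ - 0.6408i|10⟩ - 0.299|11⟩

C-S leaves the control-|0⟩ kets |00⟩, |01⟩ unchanged and applies S to qubit 1 on the control-|1⟩ pair (|10⟩, |11⟩).
S = [[1, 0], [0, i]].
With a = amp(|10⟩) = -0.6408i and b = amp(|11⟩) = 0.299i:
new amp(|10⟩) = (1)·a = -0.6408i
new amp(|11⟩) = (i)·b = -0.299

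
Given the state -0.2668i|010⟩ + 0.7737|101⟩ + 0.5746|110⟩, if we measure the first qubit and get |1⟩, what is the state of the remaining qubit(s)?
0.8028|01⟩ + 0.5962|10⟩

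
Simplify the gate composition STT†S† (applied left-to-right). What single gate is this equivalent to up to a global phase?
I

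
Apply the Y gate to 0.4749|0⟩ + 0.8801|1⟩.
-0.8801i|0⟩ + 0.4749i|1⟩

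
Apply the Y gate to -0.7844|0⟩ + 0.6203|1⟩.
-0.6203i|0⟩ - 0.7844i|1⟩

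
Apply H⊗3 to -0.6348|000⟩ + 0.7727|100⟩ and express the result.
0.04876|000⟩ + 0.04876|001⟩ + 0.04876|010⟩ + 0.04876|011⟩ - 0.4976|100⟩ - 0.4976|101⟩ - 0.4976|110⟩ - 0.4976|111⟩

H⊗3 gives amp(|y⟩) = (1/2√2) Σ_x (−1)^(x·y) amp(|x⟩), where x·y is the number of positions in which both x and y have a 1.
|000⟩: (-0.6348 + 0.7727)/(2√2) = 0.04876
|001⟩: (-0.6348 + 0.7727)/(2√2) = 0.04876
|010⟩: (-0.6348 + 0.7727)/(2√2) = 0.04876
|011⟩: (-0.6348 + 0.7727)/(2√2) = 0.04876
|100⟩: (-0.6348 - 0.7727)/(2√2) = -0.4976
|101⟩: (-0.6348 - 0.7727)/(2√2) = -0.4976
|110⟩: (-0.6348 - 0.7727)/(2√2) = -0.4976
|111⟩: (-0.6348 - 0.7727)/(2√2) = -0.4976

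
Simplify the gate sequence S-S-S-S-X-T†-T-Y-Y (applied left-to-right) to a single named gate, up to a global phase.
X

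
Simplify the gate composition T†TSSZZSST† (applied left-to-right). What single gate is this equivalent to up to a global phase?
T†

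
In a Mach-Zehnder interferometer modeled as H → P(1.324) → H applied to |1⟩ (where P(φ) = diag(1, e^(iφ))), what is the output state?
(0.3779 - 0.4849i)|0⟩ + (0.6221 + 0.4849i)|1⟩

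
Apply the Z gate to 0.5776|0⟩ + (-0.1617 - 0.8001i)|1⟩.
0.5776|0⟩ + (0.1617 + 0.8001i)|1⟩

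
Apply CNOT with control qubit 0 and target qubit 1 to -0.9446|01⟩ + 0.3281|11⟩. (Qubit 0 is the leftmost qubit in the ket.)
-0.9446|01⟩ + 0.3281|10⟩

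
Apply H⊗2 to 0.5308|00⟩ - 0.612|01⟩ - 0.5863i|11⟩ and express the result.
(-0.0406 - 0.2932i)|00⟩ + (0.5714 + 0.2932i)|01⟩ + (-0.0406 + 0.2932i)|10⟩ + (0.5714 - 0.2932i)|11⟩

H⊗2 gives amp(|y⟩) = (1/2) Σ_x (−1)^(x·y) amp(|x⟩), where x·y is the number of positions in which both x and y have a 1.
|00⟩: (0.5308 - 0.612 - 0.5863i)/2 = (-0.0406 - 0.2932i)
|01⟩: (0.5308 + 0.612 + 0.5863i)/2 = (0.5714 + 0.2932i)
|10⟩: (0.5308 - 0.612 + 0.5863i)/2 = (-0.0406 + 0.2932i)
|11⟩: (0.5308 + 0.612 - 0.5863i)/2 = (0.5714 - 0.2932i)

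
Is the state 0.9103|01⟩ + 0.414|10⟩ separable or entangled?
Entangled

Writing the state as a|00⟩ + b|01⟩ + c|10⟩ + d|11⟩, it is a product state iff ad − bc = 0.
Here (a, b, c, d) = (0, 0.9103, 0.414, 0): ad − bc = (0)(0) − (0.9103)(0.414) = -0.3769 ≠ 0, so the state is entangled.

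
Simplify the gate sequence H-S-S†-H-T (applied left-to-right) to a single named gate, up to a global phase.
T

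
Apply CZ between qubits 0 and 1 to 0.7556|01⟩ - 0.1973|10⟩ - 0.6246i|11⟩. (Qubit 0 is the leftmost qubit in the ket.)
0.7556|01⟩ - 0.1973|10⟩ + 0.6246i|11⟩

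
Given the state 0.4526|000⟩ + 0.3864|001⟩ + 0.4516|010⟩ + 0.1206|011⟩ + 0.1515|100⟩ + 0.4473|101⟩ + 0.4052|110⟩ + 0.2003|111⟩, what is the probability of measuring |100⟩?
0.02295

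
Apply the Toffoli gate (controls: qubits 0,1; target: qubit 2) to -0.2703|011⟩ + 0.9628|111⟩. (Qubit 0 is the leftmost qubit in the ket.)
-0.2703|011⟩ + 0.9628|110⟩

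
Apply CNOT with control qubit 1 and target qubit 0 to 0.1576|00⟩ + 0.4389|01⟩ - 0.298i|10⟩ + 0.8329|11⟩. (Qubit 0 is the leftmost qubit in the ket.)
0.1576|00⟩ + 0.8329|01⟩ - 0.298i|10⟩ + 0.4389|11⟩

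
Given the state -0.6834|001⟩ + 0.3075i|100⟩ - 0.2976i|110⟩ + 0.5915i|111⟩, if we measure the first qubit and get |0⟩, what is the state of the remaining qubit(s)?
-|01⟩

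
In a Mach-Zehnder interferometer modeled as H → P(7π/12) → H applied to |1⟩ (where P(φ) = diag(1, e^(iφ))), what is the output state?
(0.6294 - 0.483i)|0⟩ + (0.3706 + 0.483i)|1⟩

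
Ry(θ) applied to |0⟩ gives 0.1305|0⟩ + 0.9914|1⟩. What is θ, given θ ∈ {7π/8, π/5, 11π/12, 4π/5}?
11π/12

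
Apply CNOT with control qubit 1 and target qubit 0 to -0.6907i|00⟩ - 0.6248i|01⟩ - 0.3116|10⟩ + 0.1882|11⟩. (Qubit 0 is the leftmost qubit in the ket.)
-0.6907i|00⟩ + 0.1882|01⟩ - 0.3116|10⟩ - 0.6248i|11⟩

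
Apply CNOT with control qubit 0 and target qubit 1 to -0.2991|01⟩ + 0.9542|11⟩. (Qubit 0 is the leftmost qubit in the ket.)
-0.2991|01⟩ + 0.9542|10⟩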